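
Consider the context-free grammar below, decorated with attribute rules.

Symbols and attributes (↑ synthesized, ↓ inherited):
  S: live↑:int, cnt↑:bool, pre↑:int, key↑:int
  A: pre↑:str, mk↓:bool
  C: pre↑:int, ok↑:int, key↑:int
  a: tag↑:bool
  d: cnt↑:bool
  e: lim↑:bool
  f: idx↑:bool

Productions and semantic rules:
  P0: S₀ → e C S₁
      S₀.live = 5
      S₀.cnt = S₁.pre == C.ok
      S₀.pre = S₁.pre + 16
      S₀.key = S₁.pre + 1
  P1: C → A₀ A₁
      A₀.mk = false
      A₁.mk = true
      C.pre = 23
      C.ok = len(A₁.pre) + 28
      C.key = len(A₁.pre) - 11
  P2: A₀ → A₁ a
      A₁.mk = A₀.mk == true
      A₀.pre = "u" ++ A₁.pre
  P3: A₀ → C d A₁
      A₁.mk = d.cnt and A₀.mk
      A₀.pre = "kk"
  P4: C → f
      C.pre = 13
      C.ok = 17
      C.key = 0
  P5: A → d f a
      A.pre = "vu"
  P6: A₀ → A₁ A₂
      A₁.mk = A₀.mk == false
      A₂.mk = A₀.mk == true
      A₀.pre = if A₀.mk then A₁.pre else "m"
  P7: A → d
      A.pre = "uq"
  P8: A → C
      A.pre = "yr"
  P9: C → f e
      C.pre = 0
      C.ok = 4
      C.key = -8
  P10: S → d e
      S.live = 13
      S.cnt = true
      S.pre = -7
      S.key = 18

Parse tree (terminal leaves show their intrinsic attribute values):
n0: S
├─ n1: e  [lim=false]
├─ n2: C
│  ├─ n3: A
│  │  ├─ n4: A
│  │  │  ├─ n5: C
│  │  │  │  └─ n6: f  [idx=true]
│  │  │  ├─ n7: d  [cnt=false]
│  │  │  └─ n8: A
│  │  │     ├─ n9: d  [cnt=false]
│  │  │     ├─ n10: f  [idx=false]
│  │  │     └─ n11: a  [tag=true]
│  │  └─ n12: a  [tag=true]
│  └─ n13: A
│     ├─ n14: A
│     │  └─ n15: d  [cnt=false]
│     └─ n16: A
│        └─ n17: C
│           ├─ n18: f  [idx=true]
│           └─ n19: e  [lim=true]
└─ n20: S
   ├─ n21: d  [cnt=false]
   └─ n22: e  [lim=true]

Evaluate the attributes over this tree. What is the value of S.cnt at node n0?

1. n1.lim = false  [terminal]
2. n3.mk = false  [false]
3. n4.mk = false  [A₀.mk == true]
4. n6.idx = true  [terminal]
5. n5.pre = 13  [13]
6. n5.ok = 17  [17]
7. n5.key = 0  [0]
8. n7.cnt = false  [terminal]
9. n8.mk = false  [d.cnt and A₀.mk]
10. n9.cnt = false  [terminal]
11. n10.idx = false  [terminal]
12. n11.tag = true  [terminal]
13. n8.pre = "vu"  ["vu"]
14. n4.pre = "kk"  ["kk"]
15. n12.tag = true  [terminal]
16. n3.pre = "ukk"  ["u" ++ A₁.pre]
17. n13.mk = true  [true]
18. n14.mk = false  [A₀.mk == false]
19. n15.cnt = false  [terminal]
20. n14.pre = "uq"  ["uq"]
21. n16.mk = true  [A₀.mk == true]
22. n18.idx = true  [terminal]
23. n19.lim = true  [terminal]
24. n17.pre = 0  [0]
25. n17.ok = 4  [4]
26. n17.key = -8  [-8]
27. n16.pre = "yr"  ["yr"]
28. n13.pre = "uq"  [if A₀.mk then A₁.pre else "m"]
29. n2.pre = 23  [23]
30. n2.ok = 30  [len(A₁.pre) + 28]
31. n2.key = -9  [len(A₁.pre) - 11]
32. n21.cnt = false  [terminal]
33. n22.lim = true  [terminal]
34. n20.live = 13  [13]
35. n20.cnt = true  [true]
36. n20.pre = -7  [-7]
37. n20.key = 18  [18]
38. n0.live = 5  [5]
39. n0.cnt = false  [S₁.pre == C.ok]
40. n0.pre = 9  [S₁.pre + 16]
41. n0.key = -6  [S₁.pre + 1]

false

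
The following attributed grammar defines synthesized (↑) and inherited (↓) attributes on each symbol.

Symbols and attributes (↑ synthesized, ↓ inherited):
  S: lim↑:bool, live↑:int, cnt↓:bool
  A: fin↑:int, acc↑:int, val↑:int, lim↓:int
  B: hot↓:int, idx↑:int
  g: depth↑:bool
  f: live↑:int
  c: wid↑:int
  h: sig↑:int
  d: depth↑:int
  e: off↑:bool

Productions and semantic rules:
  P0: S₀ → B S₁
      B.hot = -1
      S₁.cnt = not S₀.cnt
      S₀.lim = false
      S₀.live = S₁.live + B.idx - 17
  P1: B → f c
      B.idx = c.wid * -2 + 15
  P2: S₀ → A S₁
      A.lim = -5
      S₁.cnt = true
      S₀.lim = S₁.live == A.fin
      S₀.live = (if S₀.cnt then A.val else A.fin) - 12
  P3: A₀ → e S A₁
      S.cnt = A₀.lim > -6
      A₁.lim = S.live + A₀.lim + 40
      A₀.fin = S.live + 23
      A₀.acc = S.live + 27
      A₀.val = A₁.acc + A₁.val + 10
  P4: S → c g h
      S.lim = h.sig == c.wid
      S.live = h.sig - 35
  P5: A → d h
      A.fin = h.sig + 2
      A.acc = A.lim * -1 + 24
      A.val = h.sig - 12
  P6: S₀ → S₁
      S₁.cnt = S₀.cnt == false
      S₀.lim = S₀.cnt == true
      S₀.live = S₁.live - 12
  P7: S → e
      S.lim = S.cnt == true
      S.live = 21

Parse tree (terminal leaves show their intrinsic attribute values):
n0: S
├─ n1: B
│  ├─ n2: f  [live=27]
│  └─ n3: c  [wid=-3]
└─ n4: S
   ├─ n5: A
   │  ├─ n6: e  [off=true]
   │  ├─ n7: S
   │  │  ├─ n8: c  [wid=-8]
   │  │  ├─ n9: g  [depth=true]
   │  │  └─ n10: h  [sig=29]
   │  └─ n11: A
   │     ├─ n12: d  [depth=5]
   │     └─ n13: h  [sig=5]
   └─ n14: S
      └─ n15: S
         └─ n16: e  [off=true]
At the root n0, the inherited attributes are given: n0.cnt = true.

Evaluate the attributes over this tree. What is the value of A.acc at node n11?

1. n0.cnt = true  [given at root]
2. n1.hot = -1  [-1]
3. n2.live = 27  [terminal]
4. n3.wid = -3  [terminal]
5. n1.idx = 21  [c.wid * -2 + 15]
6. n4.cnt = false  [not S₀.cnt]
7. n5.lim = -5  [-5]
8. n6.off = true  [terminal]
9. n7.cnt = true  [A₀.lim > -6]
10. n8.wid = -8  [terminal]
11. n9.depth = true  [terminal]
12. n10.sig = 29  [terminal]
13. n7.lim = false  [h.sig == c.wid]
14. n7.live = -6  [h.sig - 35]
15. n11.lim = 29  [S.live + A₀.lim + 40]
16. n12.depth = 5  [terminal]
17. n13.sig = 5  [terminal]
18. n11.fin = 7  [h.sig + 2]
19. n11.acc = -5  [A.lim * -1 + 24]
20. n11.val = -7  [h.sig - 12]
21. n5.fin = 17  [S.live + 23]
22. n5.acc = 21  [S.live + 27]
23. n5.val = -2  [A₁.acc + A₁.val + 10]
24. n14.cnt = true  [true]
25. n15.cnt = false  [S₀.cnt == false]
26. n16.off = true  [terminal]
27. n15.lim = false  [S.cnt == true]
28. n15.live = 21  [21]
29. n14.lim = true  [S₀.cnt == true]
30. n14.live = 9  [S₁.live - 12]
31. n4.lim = false  [S₁.live == A.fin]
32. n4.live = 5  [(if S₀.cnt then A.val else A.fin) - 12]
33. n0.lim = false  [false]
34. n0.live = 9  [S₁.live + B.idx - 17]

-5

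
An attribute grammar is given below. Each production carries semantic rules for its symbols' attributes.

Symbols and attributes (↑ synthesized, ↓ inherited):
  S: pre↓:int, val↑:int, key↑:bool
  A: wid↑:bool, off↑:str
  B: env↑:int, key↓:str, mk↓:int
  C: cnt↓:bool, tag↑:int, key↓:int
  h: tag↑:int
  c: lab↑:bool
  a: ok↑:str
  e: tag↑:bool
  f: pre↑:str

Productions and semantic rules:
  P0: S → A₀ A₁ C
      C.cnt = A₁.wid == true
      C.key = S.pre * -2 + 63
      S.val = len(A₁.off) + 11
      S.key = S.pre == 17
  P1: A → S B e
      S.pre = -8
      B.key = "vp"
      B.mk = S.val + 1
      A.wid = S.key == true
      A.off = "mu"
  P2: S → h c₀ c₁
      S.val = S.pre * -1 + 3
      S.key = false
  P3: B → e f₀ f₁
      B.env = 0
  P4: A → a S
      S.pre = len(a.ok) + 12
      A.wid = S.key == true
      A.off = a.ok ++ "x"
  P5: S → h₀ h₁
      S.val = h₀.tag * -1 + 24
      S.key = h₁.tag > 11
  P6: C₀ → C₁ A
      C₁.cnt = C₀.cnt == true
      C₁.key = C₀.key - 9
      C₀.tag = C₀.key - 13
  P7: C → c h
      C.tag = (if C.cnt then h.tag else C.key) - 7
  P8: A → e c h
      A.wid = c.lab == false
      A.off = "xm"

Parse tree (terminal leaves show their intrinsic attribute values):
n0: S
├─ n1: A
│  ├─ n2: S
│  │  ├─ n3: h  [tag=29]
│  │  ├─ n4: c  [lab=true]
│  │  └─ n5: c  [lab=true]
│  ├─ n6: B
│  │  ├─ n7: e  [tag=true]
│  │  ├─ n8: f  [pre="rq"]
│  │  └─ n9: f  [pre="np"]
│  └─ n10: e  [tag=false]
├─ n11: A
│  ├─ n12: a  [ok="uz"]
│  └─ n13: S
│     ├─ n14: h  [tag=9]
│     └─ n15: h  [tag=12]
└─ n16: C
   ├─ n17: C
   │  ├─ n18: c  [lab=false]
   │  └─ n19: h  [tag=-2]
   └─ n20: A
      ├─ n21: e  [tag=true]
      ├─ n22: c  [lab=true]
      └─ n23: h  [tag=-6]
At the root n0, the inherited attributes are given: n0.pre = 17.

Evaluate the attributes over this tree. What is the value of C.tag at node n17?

-9

1. n0.pre = 17  [given at root]
2. n2.pre = -8  [-8]
3. n3.tag = 29  [terminal]
4. n4.lab = true  [terminal]
5. n5.lab = true  [terminal]
6. n2.val = 11  [S.pre * -1 + 3]
7. n2.key = false  [false]
8. n6.key = "vp"  ["vp"]
9. n6.mk = 12  [S.val + 1]
10. n7.tag = true  [terminal]
11. n8.pre = "rq"  [terminal]
12. n9.pre = "np"  [terminal]
13. n6.env = 0  [0]
14. n10.tag = false  [terminal]
15. n1.wid = false  [S.key == true]
16. n1.off = "mu"  ["mu"]
17. n12.ok = "uz"  [terminal]
18. n13.pre = 14  [len(a.ok) + 12]
19. n14.tag = 9  [terminal]
20. n15.tag = 12  [terminal]
21. n13.val = 15  [h₀.tag * -1 + 24]
22. n13.key = true  [h₁.tag > 11]
23. n11.wid = true  [S.key == true]
24. n11.off = "uzx"  [a.ok ++ "x"]
25. n16.cnt = true  [A₁.wid == true]
26. n16.key = 29  [S.pre * -2 + 63]
27. n17.cnt = true  [C₀.cnt == true]
28. n17.key = 20  [C₀.key - 9]
29. n18.lab = false  [terminal]
30. n19.tag = -2  [terminal]
31. n17.tag = -9  [(if C.cnt then h.tag else C.key) - 7]
32. n21.tag = true  [terminal]
33. n22.lab = true  [terminal]
34. n23.tag = -6  [terminal]
35. n20.wid = false  [c.lab == false]
36. n20.off = "xm"  ["xm"]
37. n16.tag = 16  [C₀.key - 13]
38. n0.val = 14  [len(A₁.off) + 11]
39. n0.key = true  [S.pre == 17]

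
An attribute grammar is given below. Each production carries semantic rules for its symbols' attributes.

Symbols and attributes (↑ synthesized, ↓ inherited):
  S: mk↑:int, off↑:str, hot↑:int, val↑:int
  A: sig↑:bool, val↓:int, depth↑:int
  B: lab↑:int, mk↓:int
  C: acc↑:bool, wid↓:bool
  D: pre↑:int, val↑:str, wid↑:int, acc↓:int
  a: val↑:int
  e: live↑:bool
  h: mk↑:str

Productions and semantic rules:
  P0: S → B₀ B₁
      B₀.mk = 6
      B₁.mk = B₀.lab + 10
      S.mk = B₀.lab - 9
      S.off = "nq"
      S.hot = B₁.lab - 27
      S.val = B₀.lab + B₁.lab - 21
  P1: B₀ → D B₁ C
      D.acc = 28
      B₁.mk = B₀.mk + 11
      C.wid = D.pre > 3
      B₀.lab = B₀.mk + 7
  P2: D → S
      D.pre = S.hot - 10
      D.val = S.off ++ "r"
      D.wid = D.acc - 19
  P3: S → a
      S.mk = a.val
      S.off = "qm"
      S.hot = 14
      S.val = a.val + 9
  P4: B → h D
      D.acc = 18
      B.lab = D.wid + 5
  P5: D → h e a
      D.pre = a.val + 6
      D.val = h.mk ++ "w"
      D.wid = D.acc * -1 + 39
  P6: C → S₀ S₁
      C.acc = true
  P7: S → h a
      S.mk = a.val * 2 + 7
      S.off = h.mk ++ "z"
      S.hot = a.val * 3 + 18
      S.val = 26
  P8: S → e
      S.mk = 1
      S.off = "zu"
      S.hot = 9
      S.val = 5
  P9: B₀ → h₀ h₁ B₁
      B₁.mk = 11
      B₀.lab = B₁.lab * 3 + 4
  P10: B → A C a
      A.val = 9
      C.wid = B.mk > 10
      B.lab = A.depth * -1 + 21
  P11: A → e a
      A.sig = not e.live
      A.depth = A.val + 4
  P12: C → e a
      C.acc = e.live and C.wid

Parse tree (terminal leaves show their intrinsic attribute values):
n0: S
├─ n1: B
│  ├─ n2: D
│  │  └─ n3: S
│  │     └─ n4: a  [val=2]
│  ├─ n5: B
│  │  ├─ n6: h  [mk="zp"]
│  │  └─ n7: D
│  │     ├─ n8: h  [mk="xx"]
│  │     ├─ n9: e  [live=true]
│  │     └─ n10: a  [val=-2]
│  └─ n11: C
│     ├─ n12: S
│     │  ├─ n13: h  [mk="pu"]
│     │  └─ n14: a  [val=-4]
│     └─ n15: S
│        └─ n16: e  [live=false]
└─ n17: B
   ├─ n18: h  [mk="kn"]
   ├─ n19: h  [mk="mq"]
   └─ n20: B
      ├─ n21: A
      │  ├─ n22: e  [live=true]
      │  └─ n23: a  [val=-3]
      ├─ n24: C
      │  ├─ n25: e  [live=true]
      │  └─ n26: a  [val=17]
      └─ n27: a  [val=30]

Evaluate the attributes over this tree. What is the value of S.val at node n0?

1. n1.mk = 6  [6]
2. n2.acc = 28  [28]
3. n4.val = 2  [terminal]
4. n3.mk = 2  [a.val]
5. n3.off = "qm"  ["qm"]
6. n3.hot = 14  [14]
7. n3.val = 11  [a.val + 9]
8. n2.pre = 4  [S.hot - 10]
9. n2.val = "qmr"  [S.off ++ "r"]
10. n2.wid = 9  [D.acc - 19]
11. n5.mk = 17  [B₀.mk + 11]
12. n6.mk = "zp"  [terminal]
13. n7.acc = 18  [18]
14. n8.mk = "xx"  [terminal]
15. n9.live = true  [terminal]
16. n10.val = -2  [terminal]
17. n7.pre = 4  [a.val + 6]
18. n7.val = "xxw"  [h.mk ++ "w"]
19. n7.wid = 21  [D.acc * -1 + 39]
20. n5.lab = 26  [D.wid + 5]
21. n11.wid = true  [D.pre > 3]
22. n13.mk = "pu"  [terminal]
23. n14.val = -4  [terminal]
24. n12.mk = -1  [a.val * 2 + 7]
25. n12.off = "puz"  [h.mk ++ "z"]
26. n12.hot = 6  [a.val * 3 + 18]
27. n12.val = 26  [26]
28. n16.live = false  [terminal]
29. n15.mk = 1  [1]
30. n15.off = "zu"  ["zu"]
31. n15.hot = 9  [9]
32. n15.val = 5  [5]
33. n11.acc = true  [true]
34. n1.lab = 13  [B₀.mk + 7]
35. n17.mk = 23  [B₀.lab + 10]
36. n18.mk = "kn"  [terminal]
37. n19.mk = "mq"  [terminal]
38. n20.mk = 11  [11]
39. n21.val = 9  [9]
40. n22.live = true  [terminal]
41. n23.val = -3  [terminal]
42. n21.sig = false  [not e.live]
43. n21.depth = 13  [A.val + 4]
44. n24.wid = true  [B.mk > 10]
45. n25.live = true  [terminal]
46. n26.val = 17  [terminal]
47. n24.acc = true  [e.live and C.wid]
48. n27.val = 30  [terminal]
49. n20.lab = 8  [A.depth * -1 + 21]
50. n17.lab = 28  [B₁.lab * 3 + 4]
51. n0.mk = 4  [B₀.lab - 9]
52. n0.off = "nq"  ["nq"]
53. n0.hot = 1  [B₁.lab - 27]
54. n0.val = 20  [B₀.lab + B₁.lab - 21]

20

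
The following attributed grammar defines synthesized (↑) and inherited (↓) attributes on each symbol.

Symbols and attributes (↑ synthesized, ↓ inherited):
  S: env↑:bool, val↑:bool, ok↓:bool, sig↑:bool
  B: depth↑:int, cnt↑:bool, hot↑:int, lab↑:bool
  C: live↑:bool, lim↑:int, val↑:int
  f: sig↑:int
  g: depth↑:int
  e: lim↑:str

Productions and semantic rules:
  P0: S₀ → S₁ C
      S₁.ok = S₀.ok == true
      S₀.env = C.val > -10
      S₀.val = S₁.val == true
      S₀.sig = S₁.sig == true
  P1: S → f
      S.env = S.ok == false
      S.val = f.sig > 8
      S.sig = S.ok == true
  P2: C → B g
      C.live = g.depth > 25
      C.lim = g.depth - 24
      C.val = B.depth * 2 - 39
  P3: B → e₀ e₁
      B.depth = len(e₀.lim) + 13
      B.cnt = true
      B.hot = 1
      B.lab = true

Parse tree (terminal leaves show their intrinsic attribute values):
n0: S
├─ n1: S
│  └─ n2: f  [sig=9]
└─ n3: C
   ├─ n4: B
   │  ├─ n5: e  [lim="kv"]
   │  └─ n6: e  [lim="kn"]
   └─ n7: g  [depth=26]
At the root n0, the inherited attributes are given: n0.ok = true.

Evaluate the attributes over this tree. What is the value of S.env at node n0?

1. n0.ok = true  [given at root]
2. n1.ok = true  [S₀.ok == true]
3. n2.sig = 9  [terminal]
4. n1.env = false  [S.ok == false]
5. n1.val = true  [f.sig > 8]
6. n1.sig = true  [S.ok == true]
7. n5.lim = "kv"  [terminal]
8. n6.lim = "kn"  [terminal]
9. n4.depth = 15  [len(e₀.lim) + 13]
10. n4.cnt = true  [true]
11. n4.hot = 1  [1]
12. n4.lab = true  [true]
13. n7.depth = 26  [terminal]
14. n3.live = true  [g.depth > 25]
15. n3.lim = 2  [g.depth - 24]
16. n3.val = -9  [B.depth * 2 - 39]
17. n0.env = true  [C.val > -10]
18. n0.val = true  [S₁.val == true]
19. n0.sig = true  [S₁.sig == true]

true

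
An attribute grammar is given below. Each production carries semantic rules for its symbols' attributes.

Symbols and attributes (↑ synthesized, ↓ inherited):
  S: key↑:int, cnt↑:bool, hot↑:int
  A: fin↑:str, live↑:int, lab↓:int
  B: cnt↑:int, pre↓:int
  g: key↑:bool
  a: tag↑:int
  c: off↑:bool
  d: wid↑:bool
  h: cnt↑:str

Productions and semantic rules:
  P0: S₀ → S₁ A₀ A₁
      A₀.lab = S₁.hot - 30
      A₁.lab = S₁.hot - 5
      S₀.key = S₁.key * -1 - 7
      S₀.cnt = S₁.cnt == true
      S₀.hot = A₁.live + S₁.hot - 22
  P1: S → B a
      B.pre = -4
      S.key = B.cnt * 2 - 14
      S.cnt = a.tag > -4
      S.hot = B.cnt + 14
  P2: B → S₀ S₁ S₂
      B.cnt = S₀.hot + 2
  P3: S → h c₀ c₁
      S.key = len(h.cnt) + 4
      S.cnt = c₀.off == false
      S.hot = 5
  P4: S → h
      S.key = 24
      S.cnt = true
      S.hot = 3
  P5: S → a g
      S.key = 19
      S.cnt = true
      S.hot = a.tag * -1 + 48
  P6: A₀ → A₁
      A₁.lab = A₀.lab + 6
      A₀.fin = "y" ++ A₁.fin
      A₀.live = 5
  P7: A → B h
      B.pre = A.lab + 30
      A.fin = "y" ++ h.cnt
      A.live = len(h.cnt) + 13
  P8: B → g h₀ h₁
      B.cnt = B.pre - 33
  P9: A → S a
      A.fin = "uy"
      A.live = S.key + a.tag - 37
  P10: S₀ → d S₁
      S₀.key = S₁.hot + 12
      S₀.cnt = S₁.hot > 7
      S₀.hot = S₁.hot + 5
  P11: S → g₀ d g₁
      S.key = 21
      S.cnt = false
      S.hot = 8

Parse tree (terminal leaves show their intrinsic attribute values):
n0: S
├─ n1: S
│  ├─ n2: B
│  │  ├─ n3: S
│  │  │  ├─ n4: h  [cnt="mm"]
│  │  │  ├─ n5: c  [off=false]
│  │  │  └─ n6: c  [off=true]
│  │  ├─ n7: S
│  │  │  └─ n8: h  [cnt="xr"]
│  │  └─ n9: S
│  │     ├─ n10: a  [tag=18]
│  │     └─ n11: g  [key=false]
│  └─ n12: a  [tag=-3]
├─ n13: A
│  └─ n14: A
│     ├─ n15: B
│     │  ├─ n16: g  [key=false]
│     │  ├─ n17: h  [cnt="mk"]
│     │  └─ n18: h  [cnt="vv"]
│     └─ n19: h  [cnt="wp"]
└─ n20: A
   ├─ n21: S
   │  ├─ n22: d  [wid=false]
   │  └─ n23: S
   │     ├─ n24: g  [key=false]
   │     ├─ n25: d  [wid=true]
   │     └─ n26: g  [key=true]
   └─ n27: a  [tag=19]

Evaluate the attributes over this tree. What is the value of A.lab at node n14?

-3

1. n2.pre = -4  [-4]
2. n4.cnt = "mm"  [terminal]
3. n5.off = false  [terminal]
4. n6.off = true  [terminal]
5. n3.key = 6  [len(h.cnt) + 4]
6. n3.cnt = true  [c₀.off == false]
7. n3.hot = 5  [5]
8. n8.cnt = "xr"  [terminal]
9. n7.key = 24  [24]
10. n7.cnt = true  [true]
11. n7.hot = 3  [3]
12. n10.tag = 18  [terminal]
13. n11.key = false  [terminal]
14. n9.key = 19  [19]
15. n9.cnt = true  [true]
16. n9.hot = 30  [a.tag * -1 + 48]
17. n2.cnt = 7  [S₀.hot + 2]
18. n12.tag = -3  [terminal]
19. n1.key = 0  [B.cnt * 2 - 14]
20. n1.cnt = true  [a.tag > -4]
21. n1.hot = 21  [B.cnt + 14]
22. n13.lab = -9  [S₁.hot - 30]
23. n14.lab = -3  [A₀.lab + 6]
24. n15.pre = 27  [A.lab + 30]
25. n16.key = false  [terminal]
26. n17.cnt = "mk"  [terminal]
27. n18.cnt = "vv"  [terminal]
28. n15.cnt = -6  [B.pre - 33]
29. n19.cnt = "wp"  [terminal]
30. n14.fin = "ywp"  ["y" ++ h.cnt]
31. n14.live = 15  [len(h.cnt) + 13]
32. n13.fin = "yywp"  ["y" ++ A₁.fin]
33. n13.live = 5  [5]
34. n20.lab = 16  [S₁.hot - 5]
35. n22.wid = false  [terminal]
36. n24.key = false  [terminal]
37. n25.wid = true  [terminal]
38. n26.key = true  [terminal]
39. n23.key = 21  [21]
40. n23.cnt = false  [false]
41. n23.hot = 8  [8]
42. n21.key = 20  [S₁.hot + 12]
43. n21.cnt = true  [S₁.hot > 7]
44. n21.hot = 13  [S₁.hot + 5]
45. n27.tag = 19  [terminal]
46. n20.fin = "uy"  ["uy"]
47. n20.live = 2  [S.key + a.tag - 37]
48. n0.key = -7  [S₁.key * -1 - 7]
49. n0.cnt = true  [S₁.cnt == true]
50. n0.hot = 1  [A₁.live + S₁.hot - 22]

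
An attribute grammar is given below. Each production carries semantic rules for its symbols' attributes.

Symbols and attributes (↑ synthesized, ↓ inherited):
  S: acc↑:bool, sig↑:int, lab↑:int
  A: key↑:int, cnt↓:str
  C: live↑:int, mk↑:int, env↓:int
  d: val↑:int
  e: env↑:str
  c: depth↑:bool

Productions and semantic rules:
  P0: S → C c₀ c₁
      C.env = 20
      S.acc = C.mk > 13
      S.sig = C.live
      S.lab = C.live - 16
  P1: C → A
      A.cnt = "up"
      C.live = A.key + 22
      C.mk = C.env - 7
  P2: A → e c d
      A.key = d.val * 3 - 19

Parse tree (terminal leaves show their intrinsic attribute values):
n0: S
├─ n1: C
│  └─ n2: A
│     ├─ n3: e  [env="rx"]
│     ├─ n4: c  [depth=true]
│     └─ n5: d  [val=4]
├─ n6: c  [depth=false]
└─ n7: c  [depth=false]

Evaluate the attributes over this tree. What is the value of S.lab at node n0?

-1

1. n1.env = 20  [20]
2. n2.cnt = "up"  ["up"]
3. n3.env = "rx"  [terminal]
4. n4.depth = true  [terminal]
5. n5.val = 4  [terminal]
6. n2.key = -7  [d.val * 3 - 19]
7. n1.live = 15  [A.key + 22]
8. n1.mk = 13  [C.env - 7]
9. n6.depth = false  [terminal]
10. n7.depth = false  [terminal]
11. n0.acc = false  [C.mk > 13]
12. n0.sig = 15  [C.live]
13. n0.lab = -1  [C.live - 16]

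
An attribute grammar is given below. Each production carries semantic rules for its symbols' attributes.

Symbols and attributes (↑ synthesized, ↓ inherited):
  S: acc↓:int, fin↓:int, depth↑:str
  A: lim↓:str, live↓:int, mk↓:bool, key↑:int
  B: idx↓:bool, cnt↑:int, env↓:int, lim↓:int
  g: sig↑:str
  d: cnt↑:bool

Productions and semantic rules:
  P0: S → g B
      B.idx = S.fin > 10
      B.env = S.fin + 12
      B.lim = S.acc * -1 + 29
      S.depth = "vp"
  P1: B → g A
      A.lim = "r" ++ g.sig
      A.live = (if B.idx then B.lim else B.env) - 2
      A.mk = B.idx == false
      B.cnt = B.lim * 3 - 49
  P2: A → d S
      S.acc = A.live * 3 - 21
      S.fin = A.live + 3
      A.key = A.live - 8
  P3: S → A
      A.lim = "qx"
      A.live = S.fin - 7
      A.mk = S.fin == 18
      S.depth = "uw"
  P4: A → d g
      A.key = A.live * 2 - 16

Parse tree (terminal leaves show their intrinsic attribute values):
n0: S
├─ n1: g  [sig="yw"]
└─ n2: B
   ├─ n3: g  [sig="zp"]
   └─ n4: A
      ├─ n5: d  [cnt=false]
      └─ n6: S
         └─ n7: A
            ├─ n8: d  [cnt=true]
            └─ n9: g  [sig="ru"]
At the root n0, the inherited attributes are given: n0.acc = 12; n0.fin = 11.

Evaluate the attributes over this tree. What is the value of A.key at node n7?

6

1. n0.acc = 12  [given at root]
2. n0.fin = 11  [given at root]
3. n1.sig = "yw"  [terminal]
4. n2.idx = true  [S.fin > 10]
5. n2.env = 23  [S.fin + 12]
6. n2.lim = 17  [S.acc * -1 + 29]
7. n3.sig = "zp"  [terminal]
8. n4.lim = "rzp"  ["r" ++ g.sig]
9. n4.live = 15  [(if B.idx then B.lim else B.env) - 2]
10. n4.mk = false  [B.idx == false]
11. n5.cnt = false  [terminal]
12. n6.acc = 24  [A.live * 3 - 21]
13. n6.fin = 18  [A.live + 3]
14. n7.lim = "qx"  ["qx"]
15. n7.live = 11  [S.fin - 7]
16. n7.mk = true  [S.fin == 18]
17. n8.cnt = true  [terminal]
18. n9.sig = "ru"  [terminal]
19. n7.key = 6  [A.live * 2 - 16]
20. n6.depth = "uw"  ["uw"]
21. n4.key = 7  [A.live - 8]
22. n2.cnt = 2  [B.lim * 3 - 49]
23. n0.depth = "vp"  ["vp"]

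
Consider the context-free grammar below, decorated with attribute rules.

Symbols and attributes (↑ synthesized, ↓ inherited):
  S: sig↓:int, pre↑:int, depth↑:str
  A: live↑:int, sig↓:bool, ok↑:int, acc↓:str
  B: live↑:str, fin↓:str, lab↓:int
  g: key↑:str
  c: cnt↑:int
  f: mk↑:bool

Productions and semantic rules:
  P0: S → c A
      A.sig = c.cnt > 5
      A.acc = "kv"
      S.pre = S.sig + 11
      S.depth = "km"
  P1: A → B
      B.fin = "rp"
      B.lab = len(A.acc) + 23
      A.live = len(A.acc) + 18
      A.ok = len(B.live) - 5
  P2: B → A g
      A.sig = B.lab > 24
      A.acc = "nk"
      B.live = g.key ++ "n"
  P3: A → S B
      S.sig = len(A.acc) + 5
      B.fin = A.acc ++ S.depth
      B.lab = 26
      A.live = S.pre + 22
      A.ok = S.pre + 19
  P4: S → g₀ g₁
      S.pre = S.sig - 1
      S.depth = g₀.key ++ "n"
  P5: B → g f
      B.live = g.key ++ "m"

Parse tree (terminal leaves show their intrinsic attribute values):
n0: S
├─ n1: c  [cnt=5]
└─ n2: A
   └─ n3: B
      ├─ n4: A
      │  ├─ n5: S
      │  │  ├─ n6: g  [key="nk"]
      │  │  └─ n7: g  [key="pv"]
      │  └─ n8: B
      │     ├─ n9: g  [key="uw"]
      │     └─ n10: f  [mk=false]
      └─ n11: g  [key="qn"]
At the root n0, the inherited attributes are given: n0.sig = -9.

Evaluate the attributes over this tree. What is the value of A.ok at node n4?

25

1. n0.sig = -9  [given at root]
2. n1.cnt = 5  [terminal]
3. n2.sig = false  [c.cnt > 5]
4. n2.acc = "kv"  ["kv"]
5. n3.fin = "rp"  ["rp"]
6. n3.lab = 25  [len(A.acc) + 23]
7. n4.sig = true  [B.lab > 24]
8. n4.acc = "nk"  ["nk"]
9. n5.sig = 7  [len(A.acc) + 5]
10. n6.key = "nk"  [terminal]
11. n7.key = "pv"  [terminal]
12. n5.pre = 6  [S.sig - 1]
13. n5.depth = "nkn"  [g₀.key ++ "n"]
14. n8.fin = "nknkn"  [A.acc ++ S.depth]
15. n8.lab = 26  [26]
16. n9.key = "uw"  [terminal]
17. n10.mk = false  [terminal]
18. n8.live = "uwm"  [g.key ++ "m"]
19. n4.live = 28  [S.pre + 22]
20. n4.ok = 25  [S.pre + 19]
21. n11.key = "qn"  [terminal]
22. n3.live = "qnn"  [g.key ++ "n"]
23. n2.live = 20  [len(A.acc) + 18]
24. n2.ok = -2  [len(B.live) - 5]
25. n0.pre = 2  [S.sig + 11]
26. n0.depth = "km"  ["km"]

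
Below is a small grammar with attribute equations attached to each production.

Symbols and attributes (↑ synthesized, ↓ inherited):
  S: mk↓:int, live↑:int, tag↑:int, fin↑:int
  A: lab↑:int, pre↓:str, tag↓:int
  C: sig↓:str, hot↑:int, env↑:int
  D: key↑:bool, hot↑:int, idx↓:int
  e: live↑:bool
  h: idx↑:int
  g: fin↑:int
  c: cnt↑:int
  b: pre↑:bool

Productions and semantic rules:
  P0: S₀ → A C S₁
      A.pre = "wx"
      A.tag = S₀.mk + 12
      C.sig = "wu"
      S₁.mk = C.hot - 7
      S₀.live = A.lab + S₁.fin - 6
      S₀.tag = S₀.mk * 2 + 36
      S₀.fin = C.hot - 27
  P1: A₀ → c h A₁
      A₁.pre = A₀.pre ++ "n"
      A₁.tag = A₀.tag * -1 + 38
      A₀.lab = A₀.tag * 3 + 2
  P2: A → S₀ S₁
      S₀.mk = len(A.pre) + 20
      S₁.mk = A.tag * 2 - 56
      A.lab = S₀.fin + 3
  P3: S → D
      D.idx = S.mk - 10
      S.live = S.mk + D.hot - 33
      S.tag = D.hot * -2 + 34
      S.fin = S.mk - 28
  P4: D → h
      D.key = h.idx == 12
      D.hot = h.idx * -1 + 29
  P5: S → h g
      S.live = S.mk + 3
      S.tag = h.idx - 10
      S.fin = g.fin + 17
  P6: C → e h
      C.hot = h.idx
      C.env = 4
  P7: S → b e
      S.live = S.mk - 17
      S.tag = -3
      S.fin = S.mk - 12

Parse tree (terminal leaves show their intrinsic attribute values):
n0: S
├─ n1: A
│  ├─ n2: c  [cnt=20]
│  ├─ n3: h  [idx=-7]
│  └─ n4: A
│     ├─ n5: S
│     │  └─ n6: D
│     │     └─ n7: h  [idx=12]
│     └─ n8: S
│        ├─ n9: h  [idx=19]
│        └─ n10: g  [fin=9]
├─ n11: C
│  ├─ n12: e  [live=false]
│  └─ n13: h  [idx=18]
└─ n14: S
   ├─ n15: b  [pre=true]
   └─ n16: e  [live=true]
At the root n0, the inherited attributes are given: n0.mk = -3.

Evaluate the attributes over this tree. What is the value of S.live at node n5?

7

1. n0.mk = -3  [given at root]
2. n1.pre = "wx"  ["wx"]
3. n1.tag = 9  [S₀.mk + 12]
4. n2.cnt = 20  [terminal]
5. n3.idx = -7  [terminal]
6. n4.pre = "wxn"  [A₀.pre ++ "n"]
7. n4.tag = 29  [A₀.tag * -1 + 38]
8. n5.mk = 23  [len(A.pre) + 20]
9. n6.idx = 13  [S.mk - 10]
10. n7.idx = 12  [terminal]
11. n6.key = true  [h.idx == 12]
12. n6.hot = 17  [h.idx * -1 + 29]
13. n5.live = 7  [S.mk + D.hot - 33]
14. n5.tag = 0  [D.hot * -2 + 34]
15. n5.fin = -5  [S.mk - 28]
16. n8.mk = 2  [A.tag * 2 - 56]
17. n9.idx = 19  [terminal]
18. n10.fin = 9  [terminal]
19. n8.live = 5  [S.mk + 3]
20. n8.tag = 9  [h.idx - 10]
21. n8.fin = 26  [g.fin + 17]
22. n4.lab = -2  [S₀.fin + 3]
23. n1.lab = 29  [A₀.tag * 3 + 2]
24. n11.sig = "wu"  ["wu"]
25. n12.live = false  [terminal]
26. n13.idx = 18  [terminal]
27. n11.hot = 18  [h.idx]
28. n11.env = 4  [4]
29. n14.mk = 11  [C.hot - 7]
30. n15.pre = true  [terminal]
31. n16.live = true  [terminal]
32. n14.live = -6  [S.mk - 17]
33. n14.tag = -3  [-3]
34. n14.fin = -1  [S.mk - 12]
35. n0.live = 22  [A.lab + S₁.fin - 6]
36. n0.tag = 30  [S₀.mk * 2 + 36]
37. n0.fin = -9  [C.hot - 27]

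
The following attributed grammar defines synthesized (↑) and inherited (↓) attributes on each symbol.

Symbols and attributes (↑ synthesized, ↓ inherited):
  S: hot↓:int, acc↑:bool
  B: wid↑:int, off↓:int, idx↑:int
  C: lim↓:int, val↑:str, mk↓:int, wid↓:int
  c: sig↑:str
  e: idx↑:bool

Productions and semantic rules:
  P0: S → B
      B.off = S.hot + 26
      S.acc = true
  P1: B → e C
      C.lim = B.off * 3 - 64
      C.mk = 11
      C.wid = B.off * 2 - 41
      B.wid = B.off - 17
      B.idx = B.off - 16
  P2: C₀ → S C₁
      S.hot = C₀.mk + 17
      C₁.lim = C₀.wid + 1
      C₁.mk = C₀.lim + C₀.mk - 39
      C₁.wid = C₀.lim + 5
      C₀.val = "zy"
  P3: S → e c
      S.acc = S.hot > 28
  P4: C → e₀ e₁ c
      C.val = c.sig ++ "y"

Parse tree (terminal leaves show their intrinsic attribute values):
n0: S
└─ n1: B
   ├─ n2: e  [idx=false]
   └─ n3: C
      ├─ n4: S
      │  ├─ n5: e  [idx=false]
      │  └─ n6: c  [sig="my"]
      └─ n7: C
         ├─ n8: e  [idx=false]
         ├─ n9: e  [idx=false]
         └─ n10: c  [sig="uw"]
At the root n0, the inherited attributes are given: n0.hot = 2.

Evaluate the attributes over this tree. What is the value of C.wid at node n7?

25

1. n0.hot = 2  [given at root]
2. n1.off = 28  [S.hot + 26]
3. n2.idx = false  [terminal]
4. n3.lim = 20  [B.off * 3 - 64]
5. n3.mk = 11  [11]
6. n3.wid = 15  [B.off * 2 - 41]
7. n4.hot = 28  [C₀.mk + 17]
8. n5.idx = false  [terminal]
9. n6.sig = "my"  [terminal]
10. n4.acc = false  [S.hot > 28]
11. n7.lim = 16  [C₀.wid + 1]
12. n7.mk = -8  [C₀.lim + C₀.mk - 39]
13. n7.wid = 25  [C₀.lim + 5]
14. n8.idx = false  [terminal]
15. n9.idx = false  [terminal]
16. n10.sig = "uw"  [terminal]
17. n7.val = "uwy"  [c.sig ++ "y"]
18. n3.val = "zy"  ["zy"]
19. n1.wid = 11  [B.off - 17]
20. n1.idx = 12  [B.off - 16]
21. n0.acc = true  [true]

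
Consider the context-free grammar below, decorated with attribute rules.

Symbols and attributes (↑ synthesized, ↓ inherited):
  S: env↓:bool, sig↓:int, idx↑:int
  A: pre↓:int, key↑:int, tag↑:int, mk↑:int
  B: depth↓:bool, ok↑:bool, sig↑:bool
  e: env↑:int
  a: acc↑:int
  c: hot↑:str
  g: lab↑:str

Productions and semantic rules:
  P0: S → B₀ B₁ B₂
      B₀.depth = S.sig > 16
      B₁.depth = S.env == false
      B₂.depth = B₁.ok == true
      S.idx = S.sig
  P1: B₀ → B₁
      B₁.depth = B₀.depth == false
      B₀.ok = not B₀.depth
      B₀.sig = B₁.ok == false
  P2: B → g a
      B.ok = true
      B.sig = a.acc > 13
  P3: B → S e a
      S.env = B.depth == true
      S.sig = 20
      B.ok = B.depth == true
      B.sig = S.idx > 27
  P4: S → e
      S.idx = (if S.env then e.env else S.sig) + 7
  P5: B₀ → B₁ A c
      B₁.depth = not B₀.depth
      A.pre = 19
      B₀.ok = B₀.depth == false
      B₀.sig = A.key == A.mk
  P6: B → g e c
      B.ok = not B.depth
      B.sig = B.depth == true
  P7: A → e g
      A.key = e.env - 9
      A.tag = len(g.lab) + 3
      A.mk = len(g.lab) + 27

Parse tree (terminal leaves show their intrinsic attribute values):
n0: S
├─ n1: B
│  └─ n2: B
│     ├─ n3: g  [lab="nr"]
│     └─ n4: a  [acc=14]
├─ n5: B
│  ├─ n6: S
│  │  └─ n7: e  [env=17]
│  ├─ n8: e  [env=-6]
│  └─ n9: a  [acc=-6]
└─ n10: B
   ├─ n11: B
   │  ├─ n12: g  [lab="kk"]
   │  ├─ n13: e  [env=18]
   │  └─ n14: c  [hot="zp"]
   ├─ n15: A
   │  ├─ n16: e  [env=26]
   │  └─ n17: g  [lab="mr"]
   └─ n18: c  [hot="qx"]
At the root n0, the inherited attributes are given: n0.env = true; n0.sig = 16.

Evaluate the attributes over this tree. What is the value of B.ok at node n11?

false

1. n0.env = true  [given at root]
2. n0.sig = 16  [given at root]
3. n1.depth = false  [S.sig > 16]
4. n2.depth = true  [B₀.depth == false]
5. n3.lab = "nr"  [terminal]
6. n4.acc = 14  [terminal]
7. n2.ok = true  [true]
8. n2.sig = true  [a.acc > 13]
9. n1.ok = true  [not B₀.depth]
10. n1.sig = false  [B₁.ok == false]
11. n5.depth = false  [S.env == false]
12. n6.env = false  [B.depth == true]
13. n6.sig = 20  [20]
14. n7.env = 17  [terminal]
15. n6.idx = 27  [(if S.env then e.env else S.sig) + 7]
16. n8.env = -6  [terminal]
17. n9.acc = -6  [terminal]
18. n5.ok = false  [B.depth == true]
19. n5.sig = false  [S.idx > 27]
20. n10.depth = false  [B₁.ok == true]
21. n11.depth = true  [not B₀.depth]
22. n12.lab = "kk"  [terminal]
23. n13.env = 18  [terminal]
24. n14.hot = "zp"  [terminal]
25. n11.ok = false  [not B.depth]
26. n11.sig = true  [B.depth == true]
27. n15.pre = 19  [19]
28. n16.env = 26  [terminal]
29. n17.lab = "mr"  [terminal]
30. n15.key = 17  [e.env - 9]
31. n15.tag = 5  [len(g.lab) + 3]
32. n15.mk = 29  [len(g.lab) + 27]
33. n18.hot = "qx"  [terminal]
34. n10.ok = true  [B₀.depth == false]
35. n10.sig = false  [A.key == A.mk]
36. n0.idx = 16  [S.sig]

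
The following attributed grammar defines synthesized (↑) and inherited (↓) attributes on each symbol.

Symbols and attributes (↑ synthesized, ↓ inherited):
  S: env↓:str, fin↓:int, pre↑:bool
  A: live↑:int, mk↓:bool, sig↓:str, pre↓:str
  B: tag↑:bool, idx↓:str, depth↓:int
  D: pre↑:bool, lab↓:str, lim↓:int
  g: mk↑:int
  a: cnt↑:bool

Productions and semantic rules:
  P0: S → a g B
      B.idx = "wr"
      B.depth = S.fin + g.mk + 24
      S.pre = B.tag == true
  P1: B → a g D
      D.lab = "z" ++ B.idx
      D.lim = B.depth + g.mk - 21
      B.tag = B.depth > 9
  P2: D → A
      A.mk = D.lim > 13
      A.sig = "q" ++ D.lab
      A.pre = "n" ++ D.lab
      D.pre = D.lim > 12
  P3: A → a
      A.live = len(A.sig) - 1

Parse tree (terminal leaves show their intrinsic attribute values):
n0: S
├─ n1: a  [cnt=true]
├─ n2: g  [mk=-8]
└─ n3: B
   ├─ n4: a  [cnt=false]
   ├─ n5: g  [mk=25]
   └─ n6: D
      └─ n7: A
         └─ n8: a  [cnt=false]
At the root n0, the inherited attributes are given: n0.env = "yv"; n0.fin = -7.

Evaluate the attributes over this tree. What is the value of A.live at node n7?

1. n0.env = "yv"  [given at root]
2. n0.fin = -7  [given at root]
3. n1.cnt = true  [terminal]
4. n2.mk = -8  [terminal]
5. n3.idx = "wr"  ["wr"]
6. n3.depth = 9  [S.fin + g.mk + 24]
7. n4.cnt = false  [terminal]
8. n5.mk = 25  [terminal]
9. n6.lab = "zwr"  ["z" ++ B.idx]
10. n6.lim = 13  [B.depth + g.mk - 21]
11. n7.mk = false  [D.lim > 13]
12. n7.sig = "qzwr"  ["q" ++ D.lab]
13. n7.pre = "nzwr"  ["n" ++ D.lab]
14. n8.cnt = false  [terminal]
15. n7.live = 3  [len(A.sig) - 1]
16. n6.pre = true  [D.lim > 12]
17. n3.tag = false  [B.depth > 9]
18. n0.pre = false  [B.tag == true]

3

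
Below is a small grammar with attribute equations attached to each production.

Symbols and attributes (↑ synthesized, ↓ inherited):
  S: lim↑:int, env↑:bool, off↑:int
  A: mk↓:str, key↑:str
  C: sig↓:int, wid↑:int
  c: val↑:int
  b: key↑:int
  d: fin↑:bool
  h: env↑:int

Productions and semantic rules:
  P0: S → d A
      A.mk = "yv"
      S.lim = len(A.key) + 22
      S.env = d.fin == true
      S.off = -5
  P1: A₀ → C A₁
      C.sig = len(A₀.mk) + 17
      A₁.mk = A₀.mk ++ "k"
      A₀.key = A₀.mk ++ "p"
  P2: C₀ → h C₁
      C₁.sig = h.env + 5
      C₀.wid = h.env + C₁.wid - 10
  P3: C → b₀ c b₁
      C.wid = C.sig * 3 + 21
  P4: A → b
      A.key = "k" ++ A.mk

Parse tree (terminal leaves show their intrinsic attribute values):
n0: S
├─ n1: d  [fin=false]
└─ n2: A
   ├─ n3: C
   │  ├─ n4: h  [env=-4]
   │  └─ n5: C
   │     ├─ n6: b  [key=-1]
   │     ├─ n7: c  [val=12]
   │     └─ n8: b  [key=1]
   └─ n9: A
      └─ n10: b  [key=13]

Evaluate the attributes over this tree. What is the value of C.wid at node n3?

10

1. n1.fin = false  [terminal]
2. n2.mk = "yv"  ["yv"]
3. n3.sig = 19  [len(A₀.mk) + 17]
4. n4.env = -4  [terminal]
5. n5.sig = 1  [h.env + 5]
6. n6.key = -1  [terminal]
7. n7.val = 12  [terminal]
8. n8.key = 1  [terminal]
9. n5.wid = 24  [C.sig * 3 + 21]
10. n3.wid = 10  [h.env + C₁.wid - 10]
11. n9.mk = "yvk"  [A₀.mk ++ "k"]
12. n10.key = 13  [terminal]
13. n9.key = "kyvk"  ["k" ++ A.mk]
14. n2.key = "yvp"  [A₀.mk ++ "p"]
15. n0.lim = 25  [len(A.key) + 22]
16. n0.env = false  [d.fin == true]
17. n0.off = -5  [-5]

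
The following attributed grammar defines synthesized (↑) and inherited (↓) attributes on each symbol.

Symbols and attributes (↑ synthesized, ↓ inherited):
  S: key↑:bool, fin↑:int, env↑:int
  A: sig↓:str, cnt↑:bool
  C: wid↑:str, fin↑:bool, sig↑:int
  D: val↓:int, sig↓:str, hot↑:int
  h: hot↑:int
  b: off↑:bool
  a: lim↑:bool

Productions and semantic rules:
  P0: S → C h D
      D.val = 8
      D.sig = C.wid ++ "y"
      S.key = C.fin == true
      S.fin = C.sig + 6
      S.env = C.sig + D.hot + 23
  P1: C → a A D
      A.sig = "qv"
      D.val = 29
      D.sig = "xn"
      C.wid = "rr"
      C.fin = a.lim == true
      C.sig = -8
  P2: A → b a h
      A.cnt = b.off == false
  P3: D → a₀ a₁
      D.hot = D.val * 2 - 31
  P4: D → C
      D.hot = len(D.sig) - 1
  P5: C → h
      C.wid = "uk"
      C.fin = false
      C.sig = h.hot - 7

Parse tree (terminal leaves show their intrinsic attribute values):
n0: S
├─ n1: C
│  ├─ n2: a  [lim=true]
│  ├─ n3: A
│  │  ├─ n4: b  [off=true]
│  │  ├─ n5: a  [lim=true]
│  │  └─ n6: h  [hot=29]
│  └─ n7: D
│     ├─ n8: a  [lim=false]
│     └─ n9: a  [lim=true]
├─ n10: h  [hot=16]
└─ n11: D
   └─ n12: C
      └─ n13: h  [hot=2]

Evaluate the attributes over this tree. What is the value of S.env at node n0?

1. n2.lim = true  [terminal]
2. n3.sig = "qv"  ["qv"]
3. n4.off = true  [terminal]
4. n5.lim = true  [terminal]
5. n6.hot = 29  [terminal]
6. n3.cnt = false  [b.off == false]
7. n7.val = 29  [29]
8. n7.sig = "xn"  ["xn"]
9. n8.lim = false  [terminal]
10. n9.lim = true  [terminal]
11. n7.hot = 27  [D.val * 2 - 31]
12. n1.wid = "rr"  ["rr"]
13. n1.fin = true  [a.lim == true]
14. n1.sig = -8  [-8]
15. n10.hot = 16  [terminal]
16. n11.val = 8  [8]
17. n11.sig = "rry"  [C.wid ++ "y"]
18. n13.hot = 2  [terminal]
19. n12.wid = "uk"  ["uk"]
20. n12.fin = false  [false]
21. n12.sig = -5  [h.hot - 7]
22. n11.hot = 2  [len(D.sig) - 1]
23. n0.key = true  [C.fin == true]
24. n0.fin = -2  [C.sig + 6]
25. n0.env = 17  [C.sig + D.hot + 23]

17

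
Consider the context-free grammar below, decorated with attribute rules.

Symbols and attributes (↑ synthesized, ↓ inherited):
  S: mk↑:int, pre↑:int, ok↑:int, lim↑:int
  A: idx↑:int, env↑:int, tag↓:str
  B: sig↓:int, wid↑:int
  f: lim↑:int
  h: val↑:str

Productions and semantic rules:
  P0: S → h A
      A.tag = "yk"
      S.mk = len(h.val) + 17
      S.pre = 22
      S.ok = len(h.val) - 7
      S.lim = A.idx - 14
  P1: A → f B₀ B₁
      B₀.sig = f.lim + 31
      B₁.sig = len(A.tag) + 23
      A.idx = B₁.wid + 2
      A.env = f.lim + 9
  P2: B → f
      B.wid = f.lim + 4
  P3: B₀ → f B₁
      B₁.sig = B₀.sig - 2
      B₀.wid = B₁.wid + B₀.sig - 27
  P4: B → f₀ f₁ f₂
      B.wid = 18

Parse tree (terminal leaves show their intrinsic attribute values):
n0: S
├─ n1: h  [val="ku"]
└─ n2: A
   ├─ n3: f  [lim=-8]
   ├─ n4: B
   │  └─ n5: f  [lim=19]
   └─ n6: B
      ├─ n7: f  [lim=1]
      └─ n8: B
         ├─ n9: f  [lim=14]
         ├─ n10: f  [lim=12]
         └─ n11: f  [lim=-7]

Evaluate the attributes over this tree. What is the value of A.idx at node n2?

1. n1.val = "ku"  [terminal]
2. n2.tag = "yk"  ["yk"]
3. n3.lim = -8  [terminal]
4. n4.sig = 23  [f.lim + 31]
5. n5.lim = 19  [terminal]
6. n4.wid = 23  [f.lim + 4]
7. n6.sig = 25  [len(A.tag) + 23]
8. n7.lim = 1  [terminal]
9. n8.sig = 23  [B₀.sig - 2]
10. n9.lim = 14  [terminal]
11. n10.lim = 12  [terminal]
12. n11.lim = -7  [terminal]
13. n8.wid = 18  [18]
14. n6.wid = 16  [B₁.wid + B₀.sig - 27]
15. n2.idx = 18  [B₁.wid + 2]
16. n2.env = 1  [f.lim + 9]
17. n0.mk = 19  [len(h.val) + 17]
18. n0.pre = 22  [22]
19. n0.ok = -5  [len(h.val) - 7]
20. n0.lim = 4  [A.idx - 14]

18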